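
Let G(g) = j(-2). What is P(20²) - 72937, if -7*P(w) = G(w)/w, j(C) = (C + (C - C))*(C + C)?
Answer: -25527951/350 ≈ -72937.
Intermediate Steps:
j(C) = 2*C² (j(C) = (C + 0)*(2*C) = C*(2*C) = 2*C²)
G(g) = 8 (G(g) = 2*(-2)² = 2*4 = 8)
P(w) = -8/(7*w)
P(20²) - 72937 = -8/(7*(20²)) - 72937 = -8/7/400 - 72937 = -8/7*1/400 - 72937 = -1/350 - 72937 = -25527951/350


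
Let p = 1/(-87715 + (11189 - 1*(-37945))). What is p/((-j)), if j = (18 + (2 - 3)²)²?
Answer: 1/13927741 ≈ 7.1799e-8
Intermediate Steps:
p = -1/38581 (p = 1/(-87715 + (11189 + 37945)) = 1/(-87715 + 49134) = 1/(-38581) = -1/38581 ≈ -2.5919e-5)
j = 361 (j = (18 + (-1)²)² = (18 + 1)² = 19² = 361)
p/((-j)) = -1/(38581*((-1*361))) = -1/38581/(-361) = -1/38581*(-1/361) = 1/13927741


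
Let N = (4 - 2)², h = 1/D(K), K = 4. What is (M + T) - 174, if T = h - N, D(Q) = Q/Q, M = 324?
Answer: 147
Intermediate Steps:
D(Q) = 1
h = 1 (h = 1/1 = 1)
N = 4 (N = 2² = 4)
T = -3 (T = 1 - 1*4 = 1 - 4 = -3)
(M + T) - 174 = (324 - 3) - 174 = 321 - 174 = 147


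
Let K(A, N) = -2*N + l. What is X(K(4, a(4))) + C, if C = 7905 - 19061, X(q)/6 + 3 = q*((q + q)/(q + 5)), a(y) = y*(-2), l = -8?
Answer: -144494/13 ≈ -11115.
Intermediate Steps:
a(y) = -2*y
K(A, N) = -8 - 2*N (K(A, N) = -2*N - 8 = -8 - 2*N)
X(q) = -18 + 12*q**2/(5 + q) (X(q) = -18 + 6*(q*((q + q)/(q + 5))) = -18 + 6*(q*((2*q)/(5 + q))) = -18 + 6*(q*(2*q/(5 + q))) = -18 + 6*(2*q**2/(5 + q)) = -18 + 12*q**2/(5 + q))
C = -11156
X(K(4, a(4))) + C = 6*(-15 - 3*(-8 - (-4)*4) + 2*(-8 - (-4)*4)**2)/(5 + (-8 - (-4)*4)) - 11156 = 6*(-15 - 3*(-8 - 2*(-8)) + 2*(-8 - 2*(-8))**2)/(5 + (-8 - 2*(-8))) - 11156 = 6*(-15 - 3*(-8 + 16) + 2*(-8 + 16)**2)/(5 + (-8 + 16)) - 11156 = 6*(-15 - 3*8 + 2*8**2)/(5 + 8) - 11156 = 6*(-15 - 24 + 2*64)/13 - 11156 = 6*(1/13)*(-15 - 24 + 128) - 11156 = 6*(1/13)*89 - 11156 = 534/13 - 11156 = -144494/13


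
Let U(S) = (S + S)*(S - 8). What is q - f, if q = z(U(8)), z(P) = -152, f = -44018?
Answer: 43866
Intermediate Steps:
U(S) = 2*S*(-8 + S) (U(S) = (2*S)*(-8 + S) = 2*S*(-8 + S))
q = -152
q - f = -152 - 1*(-44018) = -152 + 44018 = 43866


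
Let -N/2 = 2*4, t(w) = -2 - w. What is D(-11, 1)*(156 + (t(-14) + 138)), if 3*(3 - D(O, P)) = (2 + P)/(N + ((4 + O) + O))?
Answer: 927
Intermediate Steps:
N = -16 (N = -4*4 = -2*8 = -16)
D(O, P) = 3 - (2 + P)/(3*(-12 + 2*O)) (D(O, P) = 3 - (2 + P)/(3*(-16 + ((4 + O) + O))) = 3 - (2 + P)/(3*(-16 + (4 + 2*O))) = 3 - (2 + P)/(3*(-12 + 2*O)))
D(-11, 1)*(156 + (t(-14) + 138)) = ((-110 - 1*1 + 18*(-11))/(6*(-6 - 11)))*(156 + ((-2 - 1*(-14)) + 138)) = ((1/6)*(-110 - 1 - 198)/(-17))*(156 + ((-2 + 14) + 138)) = ((1/6)*(-1/17)*(-309))*(156 + (12 + 138)) = 103*(156 + 150)/34 = (103/34)*306 = 927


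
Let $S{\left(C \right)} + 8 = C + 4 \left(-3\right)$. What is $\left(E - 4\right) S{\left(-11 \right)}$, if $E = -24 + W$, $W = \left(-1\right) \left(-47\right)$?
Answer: $-589$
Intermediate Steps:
$S{\left(C \right)} = -20 + C$ ($S{\left(C \right)} = -8 + \left(C + 4 \left(-3\right)\right) = -8 + \left(C - 12\right) = -8 + \left(-12 + C\right) = -20 + C$)
$W = 47$
$E = 23$ ($E = -24 + 47 = 23$)
$\left(E - 4\right) S{\left(-11 \right)} = \left(23 - 4\right) \left(-20 - 11\right) = 19 \left(-31\right) = -589$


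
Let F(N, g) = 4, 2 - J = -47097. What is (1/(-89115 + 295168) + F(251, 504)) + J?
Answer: 9705714460/206053 ≈ 47103.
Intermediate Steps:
J = 47099 (J = 2 - 1*(-47097) = 2 + 47097 = 47099)
(1/(-89115 + 295168) + F(251, 504)) + J = (1/(-89115 + 295168) + 4) + 47099 = (1/206053 + 4) + 47099 = 824213/206053 + 47099 = 9705714460/206053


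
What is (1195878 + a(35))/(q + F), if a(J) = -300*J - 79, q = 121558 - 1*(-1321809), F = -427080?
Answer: 1185299/1016287 ≈ 1.1663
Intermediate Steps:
q = 1443367 (q = 121558 + 1321809 = 1443367)
a(J) = -79 - 300*J
(1195878 + a(35))/(q + F) = (1195878 + (-79 - 300*35))/(1443367 - 427080) = (1195878 + (-79 - 10500))/1016287 = (1195878 - 10579)*(1/1016287) = 1185299*(1/1016287) = 1185299/1016287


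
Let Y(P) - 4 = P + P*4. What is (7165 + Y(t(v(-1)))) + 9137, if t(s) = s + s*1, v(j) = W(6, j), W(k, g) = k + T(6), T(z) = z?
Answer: 16426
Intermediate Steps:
W(k, g) = 6 + k (W(k, g) = k + 6 = 6 + k)
v(j) = 12 (v(j) = 6 + 6 = 12)
t(s) = 2*s (t(s) = s + s = 2*s)
Y(P) = 4 + 5*P (Y(P) = 4 + (P + P*4) = 4 + (P + 4*P) = 4 + 5*P)
(7165 + Y(t(v(-1)))) + 9137 = (7165 + (4 + 5*(2*12))) + 9137 = (7165 + (4 + 5*24)) + 9137 = (7165 + (4 + 120)) + 9137 = (7165 + 124) + 9137 = 7289 + 9137 = 16426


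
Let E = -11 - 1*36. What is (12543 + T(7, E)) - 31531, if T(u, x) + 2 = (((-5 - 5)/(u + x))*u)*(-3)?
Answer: -75981/4 ≈ -18995.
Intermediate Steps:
E = -47 (E = -11 - 36 = -47)
T(u, x) = -2 + 30*u/(u + x) (T(u, x) = -2 + (((-5 - 5)/(u + x))*u)*(-3) = -2 + ((-10/(u + x))*u)*(-3) = -2 - 10*u/(u + x)*(-3) = -2 + 30*u/(u + x))
(12543 + T(7, E)) - 31531 = (12543 + 2*(-1*(-47) + 14*7)/(7 - 47)) - 31531 = (12543 + 2*(47 + 98)/(-40)) - 31531 = (12543 + 2*(-1/40)*145) - 31531 = (12543 - 29/4) - 31531 = 50143/4 - 31531 = -75981/4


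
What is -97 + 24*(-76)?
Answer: -1921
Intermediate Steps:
-97 + 24*(-76) = -97 - 1824 = -1921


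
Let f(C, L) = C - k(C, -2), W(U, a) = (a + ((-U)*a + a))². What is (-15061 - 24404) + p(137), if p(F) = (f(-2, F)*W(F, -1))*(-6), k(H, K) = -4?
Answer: -258165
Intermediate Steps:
W(U, a) = (2*a - U*a)² (W(U, a) = (a + (-U*a + a))² = (a + (a - U*a))² = (2*a - U*a)²)
f(C, L) = 4 + C (f(C, L) = C - 1*(-4) = C + 4 = 4 + C)
p(F) = -12*(-2 + F)² (p(F) = ((4 - 2)*((-1)²*(-2 + F)²))*(-6) = (2*(1*(-2 + F)²))*(-6) = (2*(-2 + F)²)*(-6) = -12*(-2 + F)²)
(-15061 - 24404) + p(137) = (-15061 - 24404) - 12*(-2 + 137)² = -39465 - 12*135² = -39465 - 12*18225 = -39465 - 218700 = -258165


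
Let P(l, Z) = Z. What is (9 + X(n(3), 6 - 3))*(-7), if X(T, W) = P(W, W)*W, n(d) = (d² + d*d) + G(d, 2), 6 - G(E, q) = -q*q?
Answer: -126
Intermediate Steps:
G(E, q) = 6 + q² (G(E, q) = 6 - (-1)*q*q = 6 - (-1)*q² = 6 + q²)
n(d) = 10 + 2*d² (n(d) = (d² + d*d) + (6 + 2²) = (d² + d²) + (6 + 4) = 2*d² + 10 = 10 + 2*d²)
X(T, W) = W² (X(T, W) = W*W = W²)
(9 + X(n(3), 6 - 3))*(-7) = (9 + (6 - 3)²)*(-7) = (9 + 3²)*(-7) = (9 + 9)*(-7) = 18*(-7) = -126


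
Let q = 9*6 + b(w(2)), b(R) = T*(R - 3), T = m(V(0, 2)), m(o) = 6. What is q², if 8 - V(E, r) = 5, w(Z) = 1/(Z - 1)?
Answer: 1764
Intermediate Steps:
w(Z) = 1/(-1 + Z)
V(E, r) = 3 (V(E, r) = 8 - 1*5 = 8 - 5 = 3)
T = 6
b(R) = -18 + 6*R (b(R) = 6*(R - 3) = 6*(-3 + R) = -18 + 6*R)
q = 42 (q = 9*6 + (-18 + 6/(-1 + 2)) = 54 + (-18 + 6/1) = 54 + (-18 + 6*1) = 54 + (-18 + 6) = 54 - 12 = 42)
q² = 42² = 1764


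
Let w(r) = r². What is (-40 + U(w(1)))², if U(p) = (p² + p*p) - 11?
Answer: 2401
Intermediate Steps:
U(p) = -11 + 2*p² (U(p) = (p² + p²) - 11 = 2*p² - 11 = -11 + 2*p²)
(-40 + U(w(1)))² = (-40 + (-11 + 2*(1²)²))² = (-40 + (-11 + 2*1²))² = (-40 + (-11 + 2*1))² = (-40 + (-11 + 2))² = (-40 - 9)² = (-49)² = 2401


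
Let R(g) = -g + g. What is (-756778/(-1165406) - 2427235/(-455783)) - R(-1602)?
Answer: 144256399072/24144192859 ≈ 5.9748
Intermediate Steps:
R(g) = 0
(-756778/(-1165406) - 2427235/(-455783)) - R(-1602) = (-756778/(-1165406) - 2427235/(-455783)) - 1*0 = (-756778*(-1/1165406) - 2427235*(-1/455783)) + 0 = (34399/52973 + 2427235/455783) + 0 = 144256399072/24144192859 + 0 = 144256399072/24144192859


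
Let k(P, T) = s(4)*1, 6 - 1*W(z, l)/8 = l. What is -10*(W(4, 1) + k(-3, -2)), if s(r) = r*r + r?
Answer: -600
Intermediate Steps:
s(r) = r + r² (s(r) = r² + r = r + r²)
W(z, l) = 48 - 8*l
k(P, T) = 20 (k(P, T) = (4*(1 + 4))*1 = (4*5)*1 = 20*1 = 20)
-10*(W(4, 1) + k(-3, -2)) = -10*((48 - 8*1) + 20) = -10*((48 - 8) + 20) = -10*(40 + 20) = -10*60 = -600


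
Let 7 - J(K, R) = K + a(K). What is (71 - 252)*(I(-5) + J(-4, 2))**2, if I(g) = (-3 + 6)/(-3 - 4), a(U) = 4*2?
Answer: -58644/49 ≈ -1196.8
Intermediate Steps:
a(U) = 8
J(K, R) = -1 - K (J(K, R) = 7 - (K + 8) = 7 - (8 + K) = 7 + (-8 - K) = -1 - K)
I(g) = -3/7 (I(g) = 3/(-7) = 3*(-1/7) = -3/7)
(71 - 252)*(I(-5) + J(-4, 2))**2 = (71 - 252)*(-3/7 + (-1 - 1*(-4)))**2 = -181*(-3/7 + (-1 + 4))**2 = -181*(-3/7 + 3)**2 = -181*(18/7)**2 = -181*324/49 = -58644/49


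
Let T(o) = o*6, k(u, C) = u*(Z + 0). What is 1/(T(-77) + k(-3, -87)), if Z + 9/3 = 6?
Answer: -1/471 ≈ -0.0021231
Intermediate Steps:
Z = 3 (Z = -3 + 6 = 3)
k(u, C) = 3*u (k(u, C) = u*(3 + 0) = u*3 = 3*u)
T(o) = 6*o
1/(T(-77) + k(-3, -87)) = 1/(6*(-77) + 3*(-3)) = 1/(-462 - 9) = 1/(-471) = -1/471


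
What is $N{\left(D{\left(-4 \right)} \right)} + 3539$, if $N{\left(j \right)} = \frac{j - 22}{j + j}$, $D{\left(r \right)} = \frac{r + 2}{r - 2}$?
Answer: $\frac{7013}{2} \approx 3506.5$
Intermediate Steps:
$D{\left(r \right)} = \frac{2 + r}{-2 + r}$
$N{\left(j \right)} = \frac{-22 + j}{2 j}$
$N{\left(D{\left(-4 \right)} \right)} + 3539 = \frac{-22 + \frac{2 - 4}{-2 - 4}}{2 \frac{2 - 4}{-2 - 4}} + 3539 = \frac{-22 + \frac{1}{-6} \left(-2\right)}{2 \frac{1}{-6} \left(-2\right)} + 3539 = \frac{-22 - - \frac{1}{3}}{2 \left(\left(- \frac{1}{6}\right) \left(-2\right)\right)} + 3539 = \frac{\frac{1}{\frac{1}{3}} \left(-22 + \frac{1}{3}\right)}{2} + 3539 = \frac{1}{2} \cdot 3 \left(- \frac{65}{3}\right) + 3539 = - \frac{65}{2} + 3539 = \frac{7013}{2}$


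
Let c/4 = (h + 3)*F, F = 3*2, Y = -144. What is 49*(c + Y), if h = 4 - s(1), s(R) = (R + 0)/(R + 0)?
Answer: 0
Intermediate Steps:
F = 6
s(R) = 1 (s(R) = R/R = 1)
h = 3 (h = 4 - 1*1 = 4 - 1 = 3)
c = 144 (c = 4*((3 + 3)*6) = 4*(6*6) = 4*36 = 144)
49*(c + Y) = 49*(144 - 144) = 49*0 = 0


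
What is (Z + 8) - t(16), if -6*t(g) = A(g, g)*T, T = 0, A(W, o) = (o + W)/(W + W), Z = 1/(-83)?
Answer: 663/83 ≈ 7.9880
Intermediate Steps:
Z = -1/83 ≈ -0.012048
A(W, o) = (W + o)/(2*W) (A(W, o) = (W + o)/((2*W)) = (W + o)*(1/(2*W)) = (W + o)/(2*W))
t(g) = 0 (t(g) = -(g + g)/(2*g)*0/6 = -(2*g)/(2*g)*0/6 = -0/6 = -⅙*0 = 0)
(Z + 8) - t(16) = (-1/83 + 8) - 1*0 = 663/83 + 0 = 663/83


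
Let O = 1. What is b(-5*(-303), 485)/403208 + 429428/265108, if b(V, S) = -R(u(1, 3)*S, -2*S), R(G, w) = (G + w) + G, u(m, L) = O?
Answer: 107357/66277 ≈ 1.6198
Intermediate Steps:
u(m, L) = 1
R(G, w) = w + 2*G
b(V, S) = 0 (b(V, S) = -(-2*S + 2*(1*S)) = -(-2*S + 2*S) = -1*0 = 0)
b(-5*(-303), 485)/403208 + 429428/265108 = 0/403208 + 429428/265108 = 0*(1/403208) + 429428*(1/265108) = 0 + 107357/66277 = 107357/66277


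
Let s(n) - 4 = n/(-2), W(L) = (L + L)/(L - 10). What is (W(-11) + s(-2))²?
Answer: 16129/441 ≈ 36.574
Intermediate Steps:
W(L) = 2*L/(-10 + L) (W(L) = (2*L)/(-10 + L) = 2*L/(-10 + L))
s(n) = 4 - n/2 (s(n) = 4 + n/(-2) = 4 + n*(-½) = 4 - n/2)
(W(-11) + s(-2))² = (2*(-11)/(-10 - 11) + (4 - ½*(-2)))² = (2*(-11)/(-21) + (4 + 1))² = (2*(-11)*(-1/21) + 5)² = (22/21 + 5)² = (127/21)² = 16129/441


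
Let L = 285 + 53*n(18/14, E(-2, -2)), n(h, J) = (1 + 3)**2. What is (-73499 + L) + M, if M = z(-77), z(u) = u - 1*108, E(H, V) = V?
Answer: -72551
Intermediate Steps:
z(u) = -108 + u (z(u) = u - 108 = -108 + u)
M = -185 (M = -108 - 77 = -185)
n(h, J) = 16 (n(h, J) = 4**2 = 16)
L = 1133 (L = 285 + 53*16 = 285 + 848 = 1133)
(-73499 + L) + M = (-73499 + 1133) - 185 = -72366 - 185 = -72551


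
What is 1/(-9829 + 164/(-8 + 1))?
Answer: -7/68967 ≈ -0.00010150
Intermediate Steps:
1/(-9829 + 164/(-8 + 1)) = 1/(-9829 + 164/(-7)) = 1/(-9829 + 164*(-⅐)) = 1/(-9829 - 164/7) = 1/(-68967/7) = -7/68967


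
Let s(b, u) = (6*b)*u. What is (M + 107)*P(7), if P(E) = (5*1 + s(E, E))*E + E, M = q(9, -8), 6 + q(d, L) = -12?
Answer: 186900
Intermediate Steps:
s(b, u) = 6*b*u
q(d, L) = -18 (q(d, L) = -6 - 12 = -18)
M = -18
P(E) = E + E*(5 + 6*E**2) (P(E) = (5*1 + 6*E*E)*E + E = (5 + 6*E**2)*E + E = E*(5 + 6*E**2) + E = E + E*(5 + 6*E**2))
(M + 107)*P(7) = (-18 + 107)*(6*7*(1 + 7**2)) = 89*(6*7*(1 + 49)) = 89*(6*7*50) = 89*2100 = 186900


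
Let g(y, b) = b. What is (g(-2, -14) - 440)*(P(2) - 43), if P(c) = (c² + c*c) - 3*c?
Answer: 18614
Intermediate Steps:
P(c) = -3*c + 2*c² (P(c) = (c² + c²) - 3*c = 2*c² - 3*c = -3*c + 2*c²)
(g(-2, -14) - 440)*(P(2) - 43) = (-14 - 440)*(2*(-3 + 2*2) - 43) = -454*(2*(-3 + 4) - 43) = -454*(2*1 - 43) = -454*(2 - 43) = -454*(-41) = 18614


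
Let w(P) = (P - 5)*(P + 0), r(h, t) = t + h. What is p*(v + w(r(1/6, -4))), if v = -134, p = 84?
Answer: -25235/3 ≈ -8411.7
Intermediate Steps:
r(h, t) = h + t
w(P) = P*(-5 + P) (w(P) = (-5 + P)*P = P*(-5 + P))
p*(v + w(r(1/6, -4))) = 84*(-134 + (1/6 - 4)*(-5 + (1/6 - 4))) = 84*(-134 + (⅙ - 4)*(-5 + (⅙ - 4))) = 84*(-134 - 23*(-5 - 23/6)/6) = 84*(-134 - 23/6*(-53/6)) = 84*(-134 + 1219/36) = 84*(-3605/36) = -25235/3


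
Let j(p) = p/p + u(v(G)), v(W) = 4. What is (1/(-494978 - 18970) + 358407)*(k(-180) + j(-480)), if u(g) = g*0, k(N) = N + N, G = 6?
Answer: -66128719339765/513948 ≈ -1.2867e+8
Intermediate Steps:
k(N) = 2*N
u(g) = 0
j(p) = 1 (j(p) = p/p + 0 = 1 + 0 = 1)
(1/(-494978 - 18970) + 358407)*(k(-180) + j(-480)) = (1/(-494978 - 18970) + 358407)*(2*(-180) + 1) = (1/(-513948) + 358407)*(-360 + 1) = (-1/513948 + 358407)*(-359) = (184202560835/513948)*(-359) = -66128719339765/513948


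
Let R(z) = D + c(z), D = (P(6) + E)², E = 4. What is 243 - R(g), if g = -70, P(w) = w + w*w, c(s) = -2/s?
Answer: -65556/35 ≈ -1873.0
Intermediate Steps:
P(w) = w + w²
D = 2116 (D = (6*(1 + 6) + 4)² = (6*7 + 4)² = (42 + 4)² = 46² = 2116)
R(z) = 2116 - 2/z
243 - R(g) = 243 - (2116 - 2/(-70)) = 243 - (2116 - 2*(-1/70)) = 243 - (2116 + 1/35) = 243 - 1*74061/35 = 243 - 74061/35 = -65556/35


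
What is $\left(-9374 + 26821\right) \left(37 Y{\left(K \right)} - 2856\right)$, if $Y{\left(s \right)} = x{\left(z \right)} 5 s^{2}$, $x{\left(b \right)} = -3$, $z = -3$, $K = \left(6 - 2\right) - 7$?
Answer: $-136976397$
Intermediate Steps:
$K = -3$ ($K = 4 - 7 = -3$)
$Y{\left(s \right)} = - 15 s^{2}$ ($Y{\left(s \right)} = \left(-3\right) 5 s^{2} = - 15 s^{2}$)
$\left(-9374 + 26821\right) \left(37 Y{\left(K \right)} - 2856\right) = \left(-9374 + 26821\right) \left(37 \left(- 15 \left(-3\right)^{2}\right) - 2856\right) = 17447 \left(37 \left(\left(-15\right) 9\right) - 2856\right) = 17447 \left(37 \left(-135\right) - 2856\right) = 17447 \left(-4995 - 2856\right) = 17447 \left(-7851\right) = -136976397$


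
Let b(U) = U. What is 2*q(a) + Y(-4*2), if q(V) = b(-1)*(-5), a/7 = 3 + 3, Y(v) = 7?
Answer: 17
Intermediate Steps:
a = 42 (a = 7*(3 + 3) = 7*6 = 42)
q(V) = 5 (q(V) = -1*(-5) = 5)
2*q(a) + Y(-4*2) = 2*5 + 7 = 10 + 7 = 17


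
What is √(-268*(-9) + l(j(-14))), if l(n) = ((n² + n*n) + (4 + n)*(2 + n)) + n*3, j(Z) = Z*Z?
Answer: 2*√29858 ≈ 345.59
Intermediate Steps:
j(Z) = Z²
l(n) = 2*n² + 3*n + (2 + n)*(4 + n) (l(n) = ((n² + n²) + (2 + n)*(4 + n)) + 3*n = (2*n² + (2 + n)*(4 + n)) + 3*n = 2*n² + 3*n + (2 + n)*(4 + n))
√(-268*(-9) + l(j(-14))) = √(-268*(-9) + (8 + 3*((-14)²)² + 9*(-14)²)) = √(2412 + (8 + 3*196² + 9*196)) = √(2412 + (8 + 3*38416 + 1764)) = √(2412 + (8 + 115248 + 1764)) = √(2412 + 117020) = √119432 = 2*√29858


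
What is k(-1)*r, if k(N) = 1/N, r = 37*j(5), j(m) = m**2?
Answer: -925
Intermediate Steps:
r = 925 (r = 37*5**2 = 37*25 = 925)
k(N) = 1/N
k(-1)*r = 925/(-1) = -1*925 = -925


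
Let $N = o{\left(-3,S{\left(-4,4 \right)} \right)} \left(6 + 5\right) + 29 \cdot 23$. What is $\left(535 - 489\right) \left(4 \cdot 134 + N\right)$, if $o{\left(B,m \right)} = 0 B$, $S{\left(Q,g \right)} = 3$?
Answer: $55338$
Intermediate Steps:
$o{\left(B,m \right)} = 0$
$N = 667$ ($N = 0 \left(6 + 5\right) + 29 \cdot 23 = 0 \cdot 11 + 667 = 0 + 667 = 667$)
$\left(535 - 489\right) \left(4 \cdot 134 + N\right) = \left(535 - 489\right) \left(4 \cdot 134 + 667\right) = 46 \left(536 + 667\right) = 46 \cdot 1203 = 55338$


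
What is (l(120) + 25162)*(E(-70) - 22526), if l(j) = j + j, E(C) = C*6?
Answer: -582874292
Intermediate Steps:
E(C) = 6*C
l(j) = 2*j
(l(120) + 25162)*(E(-70) - 22526) = (2*120 + 25162)*(6*(-70) - 22526) = (240 + 25162)*(-420 - 22526) = 25402*(-22946) = -582874292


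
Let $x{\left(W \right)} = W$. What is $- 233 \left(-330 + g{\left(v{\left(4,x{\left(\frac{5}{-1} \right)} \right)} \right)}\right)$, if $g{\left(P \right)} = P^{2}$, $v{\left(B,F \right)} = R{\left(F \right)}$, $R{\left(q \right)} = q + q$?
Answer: $53590$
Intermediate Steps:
$R{\left(q \right)} = 2 q$
$v{\left(B,F \right)} = 2 F$
$- 233 \left(-330 + g{\left(v{\left(4,x{\left(\frac{5}{-1} \right)} \right)} \right)}\right) = - 233 \left(-330 + \left(2 \frac{5}{-1}\right)^{2}\right) = - 233 \left(-330 + \left(2 \cdot 5 \left(-1\right)\right)^{2}\right) = - 233 \left(-330 + \left(2 \left(-5\right)\right)^{2}\right) = - 233 \left(-330 + \left(-10\right)^{2}\right) = - 233 \left(-330 + 100\right) = \left(-233\right) \left(-230\right) = 53590$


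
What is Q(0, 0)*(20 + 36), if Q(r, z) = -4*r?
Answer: 0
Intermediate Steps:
Q(0, 0)*(20 + 36) = (-4*0)*(20 + 36) = 0*56 = 0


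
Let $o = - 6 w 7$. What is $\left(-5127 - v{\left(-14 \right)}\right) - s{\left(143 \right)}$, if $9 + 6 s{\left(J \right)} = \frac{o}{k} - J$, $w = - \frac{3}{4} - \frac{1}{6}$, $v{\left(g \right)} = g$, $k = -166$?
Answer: $- \frac{3378185}{664} \approx -5087.6$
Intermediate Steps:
$w = - \frac{11}{12}$ ($w = \left(-3\right) \frac{1}{4} - \frac{1}{6} = - \frac{3}{4} - \frac{1}{6} = - \frac{11}{12} \approx -0.91667$)
$o = \frac{77}{2}$ ($o = \left(-6\right) \left(- \frac{11}{12}\right) 7 = \frac{11}{2} \cdot 7 = \frac{77}{2} \approx 38.5$)
$s{\left(J \right)} = - \frac{3065}{1992} - \frac{J}{6}$ ($s{\left(J \right)} = - \frac{3}{2} + \frac{\frac{77}{2 \left(-166\right)} - J}{6} = - \frac{3}{2} + \frac{\frac{77}{2} \left(- \frac{1}{166}\right) - J}{6} = - \frac{3}{2} + \frac{- \frac{77}{332} - J}{6} = - \frac{3}{2} - \left(\frac{77}{1992} + \frac{J}{6}\right) = - \frac{3065}{1992} - \frac{J}{6}$)
$\left(-5127 - v{\left(-14 \right)}\right) - s{\left(143 \right)} = \left(-5127 - -14\right) - \left(- \frac{3065}{1992} - \frac{143}{6}\right) = \left(-5127 + 14\right) - \left(- \frac{3065}{1992} - \frac{143}{6}\right) = -5113 - - \frac{16847}{664} = -5113 + \frac{16847}{664} = - \frac{3378185}{664}$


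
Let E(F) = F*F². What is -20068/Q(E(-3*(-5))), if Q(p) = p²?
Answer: -20068/11390625 ≈ -0.0017618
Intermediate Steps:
E(F) = F³
-20068/Q(E(-3*(-5))) = -20068/(((-3*(-5))³)²) = -20068/((15³)²) = -20068/(3375²) = -20068/11390625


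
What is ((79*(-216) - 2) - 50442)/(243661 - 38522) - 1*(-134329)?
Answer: 27556049223/205139 ≈ 1.3433e+5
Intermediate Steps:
((79*(-216) - 2) - 50442)/(243661 - 38522) - 1*(-134329) = ((-17064 - 2) - 50442)/205139 + 134329 = (-17066 - 50442)*(1/205139) + 134329 = -67508*1/205139 + 134329 = -67508/205139 + 134329 = 27556049223/205139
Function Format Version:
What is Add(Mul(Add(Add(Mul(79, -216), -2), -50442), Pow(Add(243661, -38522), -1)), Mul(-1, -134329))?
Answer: Rational(27556049223, 205139) ≈ 1.3433e+5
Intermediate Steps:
Add(Mul(Add(Add(Mul(79, -216), -2), -50442), Pow(Add(243661, -38522), -1)), Mul(-1, -134329)) = Add(Mul(Add(Add(-17064, -2), -50442), Pow(205139, -1)), 134329) = Add(Mul(Add(-17066, -50442), Rational(1, 205139)), 134329) = Add(Mul(-67508, Rational(1, 205139)), 134329) = Add(Rational(-67508, 205139), 134329) = Rational(27556049223, 205139)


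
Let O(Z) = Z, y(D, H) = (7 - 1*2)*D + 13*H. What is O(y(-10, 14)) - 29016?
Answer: -28884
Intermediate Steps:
y(D, H) = 5*D + 13*H (y(D, H) = (7 - 2)*D + 13*H = 5*D + 13*H)
O(y(-10, 14)) - 29016 = (5*(-10) + 13*14) - 29016 = (-50 + 182) - 29016 = 132 - 29016 = -28884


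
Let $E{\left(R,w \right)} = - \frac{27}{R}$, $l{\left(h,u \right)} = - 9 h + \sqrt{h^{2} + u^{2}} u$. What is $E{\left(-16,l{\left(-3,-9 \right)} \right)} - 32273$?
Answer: $- \frac{516341}{16} \approx -32271.0$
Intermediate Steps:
$l{\left(h,u \right)} = - 9 h + u \sqrt{h^{2} + u^{2}}$
$E{\left(-16,l{\left(-3,-9 \right)} \right)} - 32273 = - \frac{27}{-16} - 32273 = \left(-27\right) \left(- \frac{1}{16}\right) - 32273 = \frac{27}{16} - 32273 = - \frac{516341}{16}$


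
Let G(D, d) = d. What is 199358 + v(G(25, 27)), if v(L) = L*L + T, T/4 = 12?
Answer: 200135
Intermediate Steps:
T = 48 (T = 4*12 = 48)
v(L) = 48 + L² (v(L) = L*L + 48 = L² + 48 = 48 + L²)
199358 + v(G(25, 27)) = 199358 + (48 + 27²) = 199358 + (48 + 729) = 199358 + 777 = 200135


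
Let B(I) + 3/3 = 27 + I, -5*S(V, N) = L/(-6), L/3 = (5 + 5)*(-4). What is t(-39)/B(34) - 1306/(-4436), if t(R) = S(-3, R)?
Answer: 7577/33270 ≈ 0.22774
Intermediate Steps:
L = -120 (L = 3*((5 + 5)*(-4)) = 3*(10*(-4)) = 3*(-40) = -120)
S(V, N) = -4 (S(V, N) = -(-24)/(-6) = -(-24)*(-1)/6 = -⅕*20 = -4)
t(R) = -4
B(I) = 26 + I (B(I) = -1 + (27 + I) = 26 + I)
t(-39)/B(34) - 1306/(-4436) = -4/(26 + 34) - 1306/(-4436) = -4/60 - 1306*(-1/4436) = -4*1/60 + 653/2218 = -1/15 + 653/2218 = 7577/33270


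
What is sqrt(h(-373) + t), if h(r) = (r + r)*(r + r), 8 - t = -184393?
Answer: sqrt(740917) ≈ 860.77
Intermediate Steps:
t = 184401 (t = 8 - 1*(-184393) = 8 + 184393 = 184401)
h(r) = 4*r**2 (h(r) = (2*r)*(2*r) = 4*r**2)
sqrt(h(-373) + t) = sqrt(4*(-373)**2 + 184401) = sqrt(4*139129 + 184401) = sqrt(556516 + 184401) = sqrt(740917)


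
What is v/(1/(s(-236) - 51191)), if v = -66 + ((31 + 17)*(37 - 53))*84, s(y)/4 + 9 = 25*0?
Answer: 3308137206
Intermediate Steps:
s(y) = -36 (s(y) = -36 + 4*(25*0) = -36 + 4*0 = -36 + 0 = -36)
v = -64578 (v = -66 + (48*(-16))*84 = -66 - 768*84 = -66 - 64512 = -64578)
v/(1/(s(-236) - 51191)) = -64578/(1/(-36 - 51191)) = -64578/(1/(-51227)) = -64578/(-1/51227) = -64578*(-51227) = 3308137206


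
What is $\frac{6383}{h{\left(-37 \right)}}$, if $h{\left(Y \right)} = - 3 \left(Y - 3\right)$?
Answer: $\frac{6383}{120} \approx 53.192$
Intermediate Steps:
$h{\left(Y \right)} = 9 - 3 Y$ ($h{\left(Y \right)} = - 3 \left(-3 + Y\right) = 9 - 3 Y$)
$\frac{6383}{h{\left(-37 \right)}} = \frac{6383}{9 - -111} = \frac{6383}{9 + 111} = \frac{6383}{120}$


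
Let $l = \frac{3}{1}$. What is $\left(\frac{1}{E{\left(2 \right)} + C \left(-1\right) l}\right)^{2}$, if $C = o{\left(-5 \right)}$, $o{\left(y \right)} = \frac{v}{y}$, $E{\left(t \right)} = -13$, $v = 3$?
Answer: $\frac{25}{3136} \approx 0.0079719$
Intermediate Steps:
$o{\left(y \right)} = \frac{3}{y}$
$l = 3$ ($l = 3 \cdot 1 = 3$)
$C = - \frac{3}{5}$ ($C = \frac{3}{-5} = 3 \left(- \frac{1}{5}\right) = - \frac{3}{5} \approx -0.6$)
$\left(\frac{1}{E{\left(2 \right)} + C \left(-1\right) l}\right)^{2} = \left(\frac{1}{-13 + \left(- \frac{3}{5}\right) \left(-1\right) 3}\right)^{2} = \left(\frac{1}{-13 + \frac{3}{5} \cdot 3}\right)^{2} = \left(\frac{1}{-13 + \frac{9}{5}}\right)^{2} = \left(\frac{1}{- \frac{56}{5}}\right)^{2} = \left(- \frac{5}{56}\right)^{2} = \frac{25}{3136}$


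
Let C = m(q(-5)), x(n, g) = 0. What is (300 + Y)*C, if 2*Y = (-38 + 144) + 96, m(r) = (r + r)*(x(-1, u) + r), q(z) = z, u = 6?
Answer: 20050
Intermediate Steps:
m(r) = 2*r**2 (m(r) = (r + r)*(0 + r) = (2*r)*r = 2*r**2)
C = 50 (C = 2*(-5)**2 = 2*25 = 50)
Y = 101 (Y = ((-38 + 144) + 96)/2 = (106 + 96)/2 = (1/2)*202 = 101)
(300 + Y)*C = (300 + 101)*50 = 401*50 = 20050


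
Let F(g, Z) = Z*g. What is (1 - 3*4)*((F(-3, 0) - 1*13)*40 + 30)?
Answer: 5390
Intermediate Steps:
(1 - 3*4)*((F(-3, 0) - 1*13)*40 + 30) = (1 - 3*4)*((0*(-3) - 1*13)*40 + 30) = (1 - 12)*((0 - 13)*40 + 30) = -11*(-13*40 + 30) = -11*(-520 + 30) = -11*(-490) = 5390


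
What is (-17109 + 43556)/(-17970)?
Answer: -26447/17970 ≈ -1.4717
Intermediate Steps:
(-17109 + 43556)/(-17970) = 26447*(-1/17970) = -26447/17970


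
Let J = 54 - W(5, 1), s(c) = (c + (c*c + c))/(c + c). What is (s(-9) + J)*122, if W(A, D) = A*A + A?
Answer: 2501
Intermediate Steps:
s(c) = (c**2 + 2*c)/(2*c) (s(c) = (c + (c**2 + c))/((2*c)) = (c + (c + c**2))*(1/(2*c)) = (c**2 + 2*c)*(1/(2*c)) = (c**2 + 2*c)/(2*c))
W(A, D) = A + A**2 (W(A, D) = A**2 + A = A + A**2)
J = 24 (J = 54 - 5*(1 + 5) = 54 - 5*6 = 54 - 1*30 = 54 - 30 = 24)
(s(-9) + J)*122 = ((1 + (1/2)*(-9)) + 24)*122 = ((1 - 9/2) + 24)*122 = (-7/2 + 24)*122 = (41/2)*122 = 2501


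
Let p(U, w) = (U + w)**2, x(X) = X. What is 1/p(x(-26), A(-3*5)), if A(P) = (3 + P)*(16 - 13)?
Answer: 1/3844 ≈ 0.00026015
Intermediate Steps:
A(P) = 9 + 3*P (A(P) = (3 + P)*3 = 9 + 3*P)
1/p(x(-26), A(-3*5)) = 1/((-26 + (9 + 3*(-3*5)))**2) = 1/((-26 + (9 + 3*(-15)))**2) = 1/((-26 + (9 - 45))**2) = 1/((-26 - 36)**2) = 1/((-62)**2) = 1/3844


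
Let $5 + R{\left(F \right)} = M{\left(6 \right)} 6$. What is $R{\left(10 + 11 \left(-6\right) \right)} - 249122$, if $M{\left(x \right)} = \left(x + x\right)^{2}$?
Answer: $-248263$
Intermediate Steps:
$M{\left(x \right)} = 4 x^{2}$ ($M{\left(x \right)} = \left(2 x\right)^{2} = 4 x^{2}$)
$R{\left(F \right)} = 859$ ($R{\left(F \right)} = -5 + 4 \cdot 6^{2} \cdot 6 = -5 + 4 \cdot 36 \cdot 6 = -5 + 144 \cdot 6 = -5 + 864 = 859$)
$R{\left(10 + 11 \left(-6\right) \right)} - 249122 = 859 - 249122 = -248263$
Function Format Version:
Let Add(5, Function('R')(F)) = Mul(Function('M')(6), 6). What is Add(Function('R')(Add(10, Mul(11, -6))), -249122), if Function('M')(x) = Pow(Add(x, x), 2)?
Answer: -248263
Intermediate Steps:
Function('M')(x) = Mul(4, Pow(x, 2)) (Function('M')(x) = Pow(Mul(2, x), 2) = Mul(4, Pow(x, 2)))
Function('R')(F) = 859 (Function('R')(F) = Add(-5, Mul(Mul(4, Pow(6, 2)), 6)) = Add(-5, Mul(Mul(4, 36), 6)) = Add(-5, Mul(144, 6)) = Add(-5, 864) = 859)
Add(Function('R')(Add(10, Mul(11, -6))), -249122) = Add(859, -249122) = -248263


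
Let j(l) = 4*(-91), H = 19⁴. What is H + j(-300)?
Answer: 129957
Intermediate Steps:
H = 130321
j(l) = -364
H + j(-300) = 130321 - 364 = 129957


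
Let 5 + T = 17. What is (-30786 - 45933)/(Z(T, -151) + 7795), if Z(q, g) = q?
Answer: -76719/7807 ≈ -9.8270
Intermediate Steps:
T = 12 (T = -5 + 17 = 12)
(-30786 - 45933)/(Z(T, -151) + 7795) = (-30786 - 45933)/(12 + 7795) = -76719/7807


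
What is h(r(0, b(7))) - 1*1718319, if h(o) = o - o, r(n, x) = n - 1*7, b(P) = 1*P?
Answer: -1718319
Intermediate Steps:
b(P) = P
r(n, x) = -7 + n (r(n, x) = n - 7 = -7 + n)
h(o) = 0
h(r(0, b(7))) - 1*1718319 = 0 - 1*1718319 = 0 - 1718319 = -1718319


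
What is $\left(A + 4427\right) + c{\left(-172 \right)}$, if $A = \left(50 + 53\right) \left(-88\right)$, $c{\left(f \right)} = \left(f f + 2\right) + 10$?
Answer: $24959$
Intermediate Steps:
$c{\left(f \right)} = 12 + f^{2}$ ($c{\left(f \right)} = \left(f^{2} + 2\right) + 10 = \left(2 + f^{2}\right) + 10 = 12 + f^{2}$)
$A = -9064$ ($A = 103 \left(-88\right) = -9064$)
$\left(A + 4427\right) + c{\left(-172 \right)} = \left(-9064 + 4427\right) + \left(12 + \left(-172\right)^{2}\right) = -4637 + \left(12 + 29584\right) = -4637 + 29596 = 24959$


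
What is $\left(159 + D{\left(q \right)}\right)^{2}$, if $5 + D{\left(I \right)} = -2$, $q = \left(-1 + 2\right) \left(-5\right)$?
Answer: $23104$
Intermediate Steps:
$q = -5$ ($q = 1 \left(-5\right) = -5$)
$D{\left(I \right)} = -7$ ($D{\left(I \right)} = -5 - 2 = -7$)
$\left(159 + D{\left(q \right)}\right)^{2} = \left(159 - 7\right)^{2} = 152^{2} = 23104$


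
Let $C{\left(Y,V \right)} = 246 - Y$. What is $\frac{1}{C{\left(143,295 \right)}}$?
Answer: $\frac{1}{103} \approx 0.0097087$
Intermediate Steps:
$\frac{1}{C{\left(143,295 \right)}} = \frac{1}{246 - 143} = \frac{1}{103}$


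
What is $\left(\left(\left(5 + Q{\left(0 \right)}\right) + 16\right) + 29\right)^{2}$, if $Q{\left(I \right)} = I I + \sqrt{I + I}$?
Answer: $2500$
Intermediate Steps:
$Q{\left(I \right)} = I^{2} + \sqrt{2} \sqrt{I}$ ($Q{\left(I \right)} = I^{2} + \sqrt{2 I} = I^{2} + \sqrt{2} \sqrt{I}$)
$\left(\left(\left(5 + Q{\left(0 \right)}\right) + 16\right) + 29\right)^{2} = \left(\left(\left(5 + \left(0^{2} + \sqrt{2} \sqrt{0}\right)\right) + 16\right) + 29\right)^{2} = \left(\left(\left(5 + \left(0 + \sqrt{2} \cdot 0\right)\right) + 16\right) + 29\right)^{2} = \left(\left(\left(5 + \left(0 + 0\right)\right) + 16\right) + 29\right)^{2} = \left(\left(\left(5 + 0\right) + 16\right) + 29\right)^{2} = \left(\left(5 + 16\right) + 29\right)^{2} = \left(21 + 29\right)^{2} = 50^{2} = 2500$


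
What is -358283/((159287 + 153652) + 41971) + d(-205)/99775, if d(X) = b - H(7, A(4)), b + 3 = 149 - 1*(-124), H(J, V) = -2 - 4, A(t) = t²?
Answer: -7129946233/7082229050 ≈ -1.0067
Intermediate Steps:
H(J, V) = -6
b = 270 (b = -3 + (149 - 1*(-124)) = -3 + (149 + 124) = -3 + 273 = 270)
d(X) = 276 (d(X) = 270 - 1*(-6) = 270 + 6 = 276)
-358283/((159287 + 153652) + 41971) + d(-205)/99775 = -358283/((159287 + 153652) + 41971) + 276/99775 = -358283/(312939 + 41971) + 276*(1/99775) = -358283/354910 + 276/99775 = -7129946233/7082229050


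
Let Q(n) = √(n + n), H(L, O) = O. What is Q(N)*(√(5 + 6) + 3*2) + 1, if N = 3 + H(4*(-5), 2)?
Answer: 1 + √10*(6 + √11) ≈ 30.462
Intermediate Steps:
N = 5 (N = 3 + 2 = 5)
Q(n) = √2*√n (Q(n) = √(2*n) = √2*√n)
Q(N)*(√(5 + 6) + 3*2) + 1 = (√2*√5)*(√(5 + 6) + 3*2) + 1 = √10*(√11 + 6) + 1 = √10*(6 + √11) + 1 = 1 + √10*(6 + √11)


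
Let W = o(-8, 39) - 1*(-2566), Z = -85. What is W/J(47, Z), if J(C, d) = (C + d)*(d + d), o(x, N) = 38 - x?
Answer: 653/1615 ≈ 0.40433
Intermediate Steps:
J(C, d) = 2*d*(C + d) (J(C, d) = (C + d)*(2*d) = 2*d*(C + d))
W = 2612 (W = (38 - 1*(-8)) - 1*(-2566) = (38 + 8) + 2566 = 46 + 2566 = 2612)
W/J(47, Z) = 2612/((2*(-85)*(47 - 85))) = 2612/((2*(-85)*(-38))) = 2612/6460 = 2612*(1/6460) = 653/1615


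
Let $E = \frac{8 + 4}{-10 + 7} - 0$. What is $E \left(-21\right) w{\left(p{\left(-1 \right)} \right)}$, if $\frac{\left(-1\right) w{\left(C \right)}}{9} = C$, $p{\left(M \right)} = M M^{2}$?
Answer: $756$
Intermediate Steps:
$p{\left(M \right)} = M^{3}$
$w{\left(C \right)} = - 9 C$
$E = -4$ ($E = \frac{12}{-3} + 0 = 12 \left(- \frac{1}{3}\right) + 0 = -4 + 0 = -4$)
$E \left(-21\right) w{\left(p{\left(-1 \right)} \right)} = \left(-4\right) \left(-21\right) \left(- 9 \left(-1\right)^{3}\right) = 84 \left(\left(-9\right) \left(-1\right)\right) = 84 \cdot 9 = 756$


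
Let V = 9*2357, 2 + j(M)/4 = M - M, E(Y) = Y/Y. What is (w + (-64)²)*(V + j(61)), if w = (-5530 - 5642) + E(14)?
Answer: -150025375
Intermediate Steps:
E(Y) = 1
j(M) = -8 (j(M) = -8 + 4*(M - M) = -8 + 4*0 = -8 + 0 = -8)
w = -11171 (w = (-5530 - 5642) + 1 = -11172 + 1 = -11171)
V = 21213
(w + (-64)²)*(V + j(61)) = (-11171 + (-64)²)*(21213 - 8) = (-11171 + 4096)*21205 = -7075*21205 = -150025375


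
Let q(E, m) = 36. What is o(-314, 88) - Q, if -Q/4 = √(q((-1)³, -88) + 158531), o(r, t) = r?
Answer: -314 + 4*√158567 ≈ 1278.8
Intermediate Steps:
Q = -4*√158567 (Q = -4*√(36 + 158531) = -4*√158567 ≈ -1592.8)
o(-314, 88) - Q = -314 - (-4)*√158567 = -314 + 4*√158567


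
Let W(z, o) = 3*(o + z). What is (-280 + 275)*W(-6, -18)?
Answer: 360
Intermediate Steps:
W(z, o) = 3*o + 3*z
(-280 + 275)*W(-6, -18) = (-280 + 275)*(3*(-18) + 3*(-6)) = -5*(-54 - 18) = -5*(-72) = 360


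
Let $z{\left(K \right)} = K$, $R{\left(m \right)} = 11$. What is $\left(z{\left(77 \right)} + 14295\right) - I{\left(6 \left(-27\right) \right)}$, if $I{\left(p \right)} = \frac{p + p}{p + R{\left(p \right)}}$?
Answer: $\frac{2169848}{151} \approx 14370.0$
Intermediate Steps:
$I{\left(p \right)} = \frac{2 p}{11 + p}$ ($I{\left(p \right)} = \frac{p + p}{p + 11} = \frac{2 p}{11 + p}$)
$\left(z{\left(77 \right)} + 14295\right) - I{\left(6 \left(-27\right) \right)} = \left(77 + 14295\right) - \frac{2 \cdot 6 \left(-27\right)}{11 + 6 \left(-27\right)} = 14372 - 2 \left(-162\right) \frac{1}{11 - 162} = 14372 - 2 \left(-162\right) \frac{1}{-151} = 14372 - 2 \left(-162\right) \left(- \frac{1}{151}\right) = 14372 - \frac{324}{151} = \frac{2169848}{151}$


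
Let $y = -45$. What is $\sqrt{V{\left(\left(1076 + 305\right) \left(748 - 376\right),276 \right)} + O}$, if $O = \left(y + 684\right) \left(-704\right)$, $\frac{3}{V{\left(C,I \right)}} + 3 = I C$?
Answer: $\frac{i \sqrt{1004898945593813653201}}{47263343} \approx 670.71 i$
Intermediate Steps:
$V{\left(C,I \right)} = \frac{3}{-3 + C I}$ ($V{\left(C,I \right)} = \frac{3}{-3 + I C} = \frac{3}{-3 + C I}$)
$O = -449856$ ($O = \left(-45 + 684\right) \left(-704\right) = 639 \left(-704\right) = -449856$)
$\sqrt{V{\left(\left(1076 + 305\right) \left(748 - 376\right),276 \right)} + O} = \sqrt{\frac{3}{-3 + \left(1076 + 305\right) \left(748 - 376\right) 276} - 449856} = \sqrt{\frac{3}{-3 + 1381 \cdot 372 \cdot 276} - 449856} = \sqrt{\frac{3}{-3 + 513732 \cdot 276} - 449856} = \sqrt{\frac{3}{-3 + 141790032} - 449856} = \sqrt{\frac{3}{141790029} - 449856} = \sqrt{3 \cdot \frac{1}{141790029} - 449856} = \sqrt{\frac{1}{47263343} - 449856} = \sqrt{- \frac{21261698428607}{47263343}} = \frac{i \sqrt{1004898945593813653201}}{47263343}$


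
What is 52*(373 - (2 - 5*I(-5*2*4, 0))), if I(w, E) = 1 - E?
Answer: 19552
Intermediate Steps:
52*(373 - (2 - 5*I(-5*2*4, 0))) = 52*(373 - (2 - 5*(1 - 1*0))) = 52*(373 - (2 - 5*(1 + 0))) = 52*(373 - (2 - 5*1)) = 52*(373 - (2 - 5)) = 52*(373 - 1*(-3)) = 52*(373 + 3) = 52*376 = 19552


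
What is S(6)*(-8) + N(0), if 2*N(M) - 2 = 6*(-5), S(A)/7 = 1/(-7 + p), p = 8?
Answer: -70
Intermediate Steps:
S(A) = 7 (S(A) = 7/(-7 + 8) = 7/1 = 7*1 = 7)
N(M) = -14 (N(M) = 1 + (6*(-5))/2 = 1 + (½)*(-30) = 1 - 15 = -14)
S(6)*(-8) + N(0) = 7*(-8) - 14 = -56 - 14 = -70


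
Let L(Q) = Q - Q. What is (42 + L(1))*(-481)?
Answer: -20202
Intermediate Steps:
L(Q) = 0
(42 + L(1))*(-481) = (42 + 0)*(-481) = 42*(-481) = -20202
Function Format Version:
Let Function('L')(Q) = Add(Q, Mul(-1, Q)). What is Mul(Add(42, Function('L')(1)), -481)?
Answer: -20202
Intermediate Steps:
Function('L')(Q) = 0
Mul(Add(42, Function('L')(1)), -481) = Mul(Add(42, 0), -481) = Mul(42, -481) = -20202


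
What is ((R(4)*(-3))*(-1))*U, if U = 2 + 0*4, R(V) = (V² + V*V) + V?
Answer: 216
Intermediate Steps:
R(V) = V + 2*V² (R(V) = (V² + V²) + V = 2*V² + V = V + 2*V²)
U = 2 (U = 2 + 0 = 2)
((R(4)*(-3))*(-1))*U = (((4*(1 + 2*4))*(-3))*(-1))*2 = (((4*(1 + 8))*(-3))*(-1))*2 = (((4*9)*(-3))*(-1))*2 = ((36*(-3))*(-1))*2 = -108*(-1)*2 = 108*2 = 216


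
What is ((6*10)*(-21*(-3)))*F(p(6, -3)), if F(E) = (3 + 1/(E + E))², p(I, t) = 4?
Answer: 590625/16 ≈ 36914.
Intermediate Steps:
F(E) = (3 + 1/(2*E))²
((6*10)*(-21*(-3)))*F(p(6, -3)) = ((6*10)*(-21*(-3)))*((¼)*(1 + 6*4)²/4²) = (60*63)*((¼)*(1/16)*(1 + 24)²) = 3780*((¼)*(1/16)*25²) = 3780*((¼)*(1/16)*625) = 3780*(625/64) = 590625/16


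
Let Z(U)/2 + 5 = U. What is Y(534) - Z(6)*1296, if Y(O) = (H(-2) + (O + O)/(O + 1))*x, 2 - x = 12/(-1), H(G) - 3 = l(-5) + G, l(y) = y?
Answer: -1401728/535 ≈ -2620.1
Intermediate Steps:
H(G) = -2 + G (H(G) = 3 + (-5 + G) = -2 + G)
Z(U) = -10 + 2*U
x = 14 (x = 2 - 12/(-1) = 2 - 12*(-1) = 2 - 1*(-12) = 2 + 12 = 14)
Y(O) = -56 + 28*O/(1 + O) (Y(O) = ((-2 - 2) + (O + O)/(O + 1))*14 = (-4 + (2*O)/(1 + O))*14 = (-4 + 2*O/(1 + O))*14 = -56 + 28*O/(1 + O))
Y(534) - Z(6)*1296 = 28*(-2 - 1*534)/(1 + 534) - (-10 + 2*6)*1296 = 28*(-2 - 534)/535 - (-10 + 12)*1296 = 28*(1/535)*(-536) - 2*1296 = -15008/535 - 1*2592 = -15008/535 - 2592 = -1401728/535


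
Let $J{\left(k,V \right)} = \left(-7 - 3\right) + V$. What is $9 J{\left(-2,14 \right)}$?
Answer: $36$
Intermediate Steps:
$J{\left(k,V \right)} = -10 + V$
$9 J{\left(-2,14 \right)} = 9 \left(-10 + 14\right) = 9 \cdot 4 = 36$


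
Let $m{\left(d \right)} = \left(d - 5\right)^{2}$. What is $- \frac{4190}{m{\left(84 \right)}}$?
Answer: $- \frac{4190}{6241} \approx -0.67137$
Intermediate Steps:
$m{\left(d \right)} = \left(-5 + d\right)^{2}$
$- \frac{4190}{m{\left(84 \right)}} = - \frac{4190}{\left(-5 + 84\right)^{2}} = - \frac{4190}{79^{2}} = - \frac{4190}{6241}$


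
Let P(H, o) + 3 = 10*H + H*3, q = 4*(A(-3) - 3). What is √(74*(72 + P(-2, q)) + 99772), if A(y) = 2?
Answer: √102954 ≈ 320.86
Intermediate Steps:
q = -4 (q = 4*(2 - 3) = 4*(-1) = -4)
P(H, o) = -3 + 13*H (P(H, o) = -3 + (10*H + H*3) = -3 + (10*H + 3*H) = -3 + 13*H)
√(74*(72 + P(-2, q)) + 99772) = √(74*(72 + (-3 + 13*(-2))) + 99772) = √(74*(72 + (-3 - 26)) + 99772) = √(74*(72 - 29) + 99772) = √(74*43 + 99772) = √(3182 + 99772) = √102954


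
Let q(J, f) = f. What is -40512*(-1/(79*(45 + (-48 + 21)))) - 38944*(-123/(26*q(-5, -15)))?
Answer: -188770544/15405 ≈ -12254.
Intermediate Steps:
-40512*(-1/(79*(45 + (-48 + 21)))) - 38944*(-123/(26*q(-5, -15))) = -40512*(-1/(79*(45 + (-48 + 21)))) - 38944/((26/(-123))*(-15)) = -40512*(-1/(79*(45 - 27))) - 38944/((26*(-1/123))*(-15)) = -40512/(18*(-79)) - 38944/((-26/123*(-15))) = -40512/(-1422) - 38944/130/41 = -40512*(-1/1422) - 38944*41/130 = 6752/237 - 798352/65 = -188770544/15405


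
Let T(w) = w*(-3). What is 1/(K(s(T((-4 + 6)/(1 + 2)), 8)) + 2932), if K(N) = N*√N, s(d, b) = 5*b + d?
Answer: 733/2135438 - 19*√38/4270876 ≈ 0.00031583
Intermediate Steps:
T(w) = -3*w
s(d, b) = d + 5*b
K(N) = N^(3/2)
1/(K(s(T((-4 + 6)/(1 + 2)), 8)) + 2932) = 1/((-3*(-4 + 6)/(1 + 2) + 5*8)^(3/2) + 2932) = 1/((-6/3 + 40)^(3/2) + 2932) = 1/((-3*⅔ + 40)^(3/2) + 2932) = 1/((-2 + 40)^(3/2) + 2932) = 1/(38^(3/2) + 2932) = 1/(38*√38 + 2932) = 1/(2932 + 38*√38)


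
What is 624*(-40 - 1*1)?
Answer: -25584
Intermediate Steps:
624*(-40 - 1*1) = 624*(-40 - 1) = 624*(-41) = -25584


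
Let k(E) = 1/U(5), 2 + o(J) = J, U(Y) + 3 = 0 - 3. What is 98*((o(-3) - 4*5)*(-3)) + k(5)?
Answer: 44099/6 ≈ 7349.8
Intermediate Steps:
U(Y) = -6 (U(Y) = -3 + (0 - 3) = -3 - 3 = -6)
o(J) = -2 + J
k(E) = -⅙ (k(E) = 1/(-6) = -⅙)
98*((o(-3) - 4*5)*(-3)) + k(5) = 98*(((-2 - 3) - 4*5)*(-3)) - ⅙ = 98*((-5 - 20)*(-3)) - ⅙ = 98*(-25*(-3)) - ⅙ = 98*75 - ⅙ = 7350 - ⅙ = 44099/6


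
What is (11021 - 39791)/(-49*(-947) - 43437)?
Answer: -14385/1483 ≈ -9.6999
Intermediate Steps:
(11021 - 39791)/(-49*(-947) - 43437) = -28770/(46403 - 43437) = -28770/2966 = -28770*1/2966 = -14385/1483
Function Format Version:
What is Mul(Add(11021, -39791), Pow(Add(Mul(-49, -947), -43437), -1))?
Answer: Rational(-14385, 1483) ≈ -9.6999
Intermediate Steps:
Mul(Add(11021, -39791), Pow(Add(Mul(-49, -947), -43437), -1)) = Mul(-28770, Pow(Add(46403, -43437), -1)) = Mul(-28770, Pow(2966, -1)) = Mul(-28770, Rational(1, 2966)) = Rational(-14385, 1483)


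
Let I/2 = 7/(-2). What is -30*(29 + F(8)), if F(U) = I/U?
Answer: -3375/4 ≈ -843.75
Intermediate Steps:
I = -7 (I = 2*(7/(-2)) = 2*(7*(-½)) = 2*(-7/2) = -7)
F(U) = -7/U
-30*(29 + F(8)) = -30*(29 - 7/8) = -30*225/8 = -3375/4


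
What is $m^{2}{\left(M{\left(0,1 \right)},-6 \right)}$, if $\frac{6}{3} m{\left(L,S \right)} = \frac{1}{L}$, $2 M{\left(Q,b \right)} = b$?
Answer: $1$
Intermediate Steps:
$M{\left(Q,b \right)} = \frac{b}{2}$
$m{\left(L,S \right)} = \frac{1}{2 L}$
$m^{2}{\left(M{\left(0,1 \right)},-6 \right)} = \left(\frac{1}{2 \cdot \frac{1}{2} \cdot 1}\right)^{2} = \left(\frac{\frac{1}{\frac{1}{2}}}{2}\right)^{2} = \left(\frac{1}{2} \cdot 2\right)^{2} = 1^{2} = 1$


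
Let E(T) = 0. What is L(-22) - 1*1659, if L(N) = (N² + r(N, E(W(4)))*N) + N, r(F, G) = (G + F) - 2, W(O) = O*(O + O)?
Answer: -669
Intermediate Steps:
W(O) = 2*O² (W(O) = O*(2*O) = 2*O²)
r(F, G) = -2 + F + G (r(F, G) = (F + G) - 2 = -2 + F + G)
L(N) = N + N² + N*(-2 + N) (L(N) = (N² + (-2 + N + 0)*N) + N = (N² + (-2 + N)*N) + N = (N² + N*(-2 + N)) + N = N + N² + N*(-2 + N))
L(-22) - 1*1659 = -22*(-1 + 2*(-22)) - 1*1659 = -22*(-1 - 44) - 1659 = -22*(-45) - 1659 = 990 - 1659 = -669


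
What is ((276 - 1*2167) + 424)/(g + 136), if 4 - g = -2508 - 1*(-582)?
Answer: -1467/2066 ≈ -0.71007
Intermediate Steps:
g = 1930 (g = 4 - (-2508 - 1*(-582)) = 4 - (-2508 + 582) = 4 - 1*(-1926) = 4 + 1926 = 1930)
((276 - 1*2167) + 424)/(g + 136) = ((276 - 1*2167) + 424)/(1930 + 136) = ((276 - 2167) + 424)/2066 = (-1891 + 424)*(1/2066) = -1467*1/2066 = -1467/2066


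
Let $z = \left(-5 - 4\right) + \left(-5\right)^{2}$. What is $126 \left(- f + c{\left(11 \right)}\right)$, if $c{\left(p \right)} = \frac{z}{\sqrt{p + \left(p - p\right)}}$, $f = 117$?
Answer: $-14742 + \frac{2016 \sqrt{11}}{11} \approx -14134.0$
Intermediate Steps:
$z = 16$ ($z = -9 + 25 = 16$)
$c{\left(p \right)} = \frac{16}{\sqrt{p}}$ ($c{\left(p \right)} = \frac{16}{\sqrt{p + \left(p - p\right)}} = \frac{16}{\sqrt{p + 0}} = \frac{16}{\sqrt{p}}$)
$126 \left(- f + c{\left(11 \right)}\right) = 126 \left(\left(-1\right) 117 + \frac{16}{\sqrt{11}}\right) = 126 \left(-117 + 16 \frac{\sqrt{11}}{11}\right) = 126 \left(-117 + \frac{16 \sqrt{11}}{11}\right) = -14742 + \frac{2016 \sqrt{11}}{11}$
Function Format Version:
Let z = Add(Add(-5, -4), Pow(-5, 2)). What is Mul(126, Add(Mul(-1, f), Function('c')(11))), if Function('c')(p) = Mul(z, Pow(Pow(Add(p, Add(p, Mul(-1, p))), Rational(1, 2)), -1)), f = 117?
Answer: Add(-14742, Mul(Rational(2016, 11), Pow(11, Rational(1, 2)))) ≈ -14134.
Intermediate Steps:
z = 16 (z = Add(-9, 25) = 16)
Function('c')(p) = Mul(16, Pow(p, Rational(-1, 2))) (Function('c')(p) = Mul(16, Pow(Pow(Add(p, Add(p, Mul(-1, p))), Rational(1, 2)), -1)) = Mul(16, Pow(Pow(Add(p, 0), Rational(1, 2)), -1)) = Mul(16, Pow(Pow(p, Rational(1, 2)), -1)) = Mul(16, Pow(p, Rational(-1, 2))))
Mul(126, Add(Mul(-1, f), Function('c')(11))) = Mul(126, Add(Mul(-1, 117), Mul(16, Pow(11, Rational(-1, 2))))) = Mul(126, Add(-117, Mul(16, Mul(Rational(1, 11), Pow(11, Rational(1, 2)))))) = Mul(126, Add(-117, Mul(Rational(16, 11), Pow(11, Rational(1, 2))))) = Add(-14742, Mul(Rational(2016, 11), Pow(11, Rational(1, 2))))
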